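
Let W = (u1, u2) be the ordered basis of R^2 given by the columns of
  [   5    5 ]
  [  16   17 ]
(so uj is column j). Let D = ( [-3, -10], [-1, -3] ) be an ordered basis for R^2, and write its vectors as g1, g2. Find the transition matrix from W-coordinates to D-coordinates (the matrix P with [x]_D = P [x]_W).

Column j of P is [uj]_D, since P maps W-coordinates to D-coordinates.
Expressing u1 in D: u1 = -g1 - 2g2, so column 1 of P is [-1, -2].
Doing the same for each uj gives P = [[-1, -2], [-2, 1]].

[[-1, -2], [-2, 1]]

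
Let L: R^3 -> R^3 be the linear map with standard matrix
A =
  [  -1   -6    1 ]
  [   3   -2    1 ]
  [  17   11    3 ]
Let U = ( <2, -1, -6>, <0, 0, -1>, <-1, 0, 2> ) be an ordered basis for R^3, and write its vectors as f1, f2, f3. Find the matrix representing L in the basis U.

Let P have columns f1, ..., f3. Then [L]_U = P^(-1) A P.
Here det P = -1, so P^(-1) is integer; computing A P first and then P^(-1)(A P) gives [[-2, 1, 1], [3, 3, 3], [-2, 3, -1]].

[[-2, 1, 1], [3, 3, 3], [-2, 3, -1]]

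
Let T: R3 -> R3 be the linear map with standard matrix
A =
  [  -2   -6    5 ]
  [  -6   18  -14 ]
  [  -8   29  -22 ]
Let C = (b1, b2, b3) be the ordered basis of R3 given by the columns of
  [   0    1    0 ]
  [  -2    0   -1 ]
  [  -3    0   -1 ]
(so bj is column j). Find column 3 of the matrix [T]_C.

[3, 1, -2]

Compute T(b3) = A b3 = [1, -4, -7] in standard coordinates.
Then write this in C-coordinates: solve for y in y_1 b1 + ... + y_3 b3 = [1, -4, -7].
This gives y = [3, 1, -2], which is column 3 of [T]_C.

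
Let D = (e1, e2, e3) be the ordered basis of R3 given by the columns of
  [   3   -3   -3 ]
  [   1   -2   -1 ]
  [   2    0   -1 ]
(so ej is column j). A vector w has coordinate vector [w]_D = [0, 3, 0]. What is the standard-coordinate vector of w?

The coordinates say w = 0·e1 + 3e2 + 0·e3; adding the scaled basis vectors gives [-9, -6, 0].

[-9, -6, 0]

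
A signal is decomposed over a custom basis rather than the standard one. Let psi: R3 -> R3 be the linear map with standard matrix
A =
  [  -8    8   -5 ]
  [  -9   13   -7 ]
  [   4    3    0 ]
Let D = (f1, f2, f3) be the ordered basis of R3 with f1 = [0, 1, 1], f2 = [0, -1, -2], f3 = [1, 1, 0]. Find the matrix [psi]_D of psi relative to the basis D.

The j-th column of [psi]_D is [psi(fj)]_D.
psi(f1) = A f1 = [3, 6, 3] = 3f1 + 0·f2 + 3f3, so column 1 is [3, 0, 3].
Repeating for f2, f3 and assembling the columns gives [[3, 1, 1], [0, 2, -3], [3, 2, 0]].

[[3, 1, 1], [0, 2, -3], [3, 2, 0]]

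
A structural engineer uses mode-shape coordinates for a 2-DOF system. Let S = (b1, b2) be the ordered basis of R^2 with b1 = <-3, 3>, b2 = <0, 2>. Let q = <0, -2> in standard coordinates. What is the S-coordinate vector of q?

<0, -1>

Write q = c_1 b1 + c_2 b2 and solve for the c_i.
System: -3c_1 + 0c_2 = 0, 3c_1 + 2c_2 = -2; solving gives c_1 = 0, c_2 = -1.
Check: 0·b1 - b2 = <0, -2>.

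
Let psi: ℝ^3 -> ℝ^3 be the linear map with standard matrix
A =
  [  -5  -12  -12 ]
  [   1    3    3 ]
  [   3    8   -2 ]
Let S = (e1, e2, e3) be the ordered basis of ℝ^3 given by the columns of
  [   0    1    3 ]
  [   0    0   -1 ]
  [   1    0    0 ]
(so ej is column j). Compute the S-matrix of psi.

[[-2, 3, 1], [-3, -2, -3], [-3, -1, 0]]

With P the matrix whose columns are e1, ..., e3, [psi]_S = P^(-1) A P.
Column by column: psi(e1) = A e1 = (-12, 3, -2); its S-coordinates (-2, -3, -3) give column 1.
Continuing for each basis vector yields [psi]_S = [[-2, 3, 1], [-3, -2, -3], [-3, -1, 0]].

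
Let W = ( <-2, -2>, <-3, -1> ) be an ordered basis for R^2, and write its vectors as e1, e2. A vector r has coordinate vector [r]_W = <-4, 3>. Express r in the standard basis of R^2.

<-1, 5>

By definition r = -4e1 + 3e2.
Summing componentwise gives <-1, 5>.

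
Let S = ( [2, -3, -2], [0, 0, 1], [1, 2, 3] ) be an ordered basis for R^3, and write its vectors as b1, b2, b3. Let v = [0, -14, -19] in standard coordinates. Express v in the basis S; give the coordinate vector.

We seek scalars with c_1 b1 + ... + c_3 b3 = v; equivalently solve M c = v where the columns of M are b1, ..., b3.
Gaussian elimination on [M | v] yields c = (2, -3, -4).
Check: 2b1 - 3b2 - 4b3 = [0, -14, -19].

[2, -3, -4]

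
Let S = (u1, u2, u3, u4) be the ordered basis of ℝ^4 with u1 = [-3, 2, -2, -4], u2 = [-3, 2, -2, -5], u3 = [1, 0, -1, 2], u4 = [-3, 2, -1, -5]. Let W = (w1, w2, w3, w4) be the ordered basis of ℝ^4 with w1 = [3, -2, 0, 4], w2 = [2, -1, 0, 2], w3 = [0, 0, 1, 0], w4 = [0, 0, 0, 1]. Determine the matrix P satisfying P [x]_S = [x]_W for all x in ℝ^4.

Let M have columns uj and N have columns wj. Then for every x, N [x]_W = x = M [x]_S, so P = N^(-1) M.
Since det N = 1, N^(-1) has integer entries; multiplying gives P = [[-1, -1, -1, -1], [0, 0, 2, 0], [-2, -2, -1, -1], [0, -1, 2, -1]].

[[-1, -1, -1, -1], [0, 0, 2, 0], [-2, -2, -1, -1], [0, -1, 2, -1]]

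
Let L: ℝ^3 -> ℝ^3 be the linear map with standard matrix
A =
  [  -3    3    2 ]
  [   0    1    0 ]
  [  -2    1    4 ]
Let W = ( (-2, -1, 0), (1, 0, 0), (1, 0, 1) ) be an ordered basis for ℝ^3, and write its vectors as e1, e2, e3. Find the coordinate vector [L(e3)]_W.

Column 3 of [L]_W is the W-coordinate vector of L(e3).
In standard coordinates L(e3) = A e3 = (-1, 0, 2).
Converting to W: (-1, 0, 2) = 0·e1 - 3e2 + 2e3, so the coordinate vector is (0, -3, 2).

(0, -3, 2)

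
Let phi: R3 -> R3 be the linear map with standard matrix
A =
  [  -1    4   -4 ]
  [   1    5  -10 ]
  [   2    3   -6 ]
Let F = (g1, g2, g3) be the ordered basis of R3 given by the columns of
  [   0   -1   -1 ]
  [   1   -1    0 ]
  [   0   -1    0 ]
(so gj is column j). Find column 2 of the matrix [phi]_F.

[3, -1, 0]

Column 2 of [phi]_F is the F-coordinate vector of phi(g2).
In standard coordinates phi(g2) = A g2 = [1, 4, 1].
Converting to F: [1, 4, 1] = 3g1 - g2 + 0·g3, so the coordinate vector is [3, -1, 0].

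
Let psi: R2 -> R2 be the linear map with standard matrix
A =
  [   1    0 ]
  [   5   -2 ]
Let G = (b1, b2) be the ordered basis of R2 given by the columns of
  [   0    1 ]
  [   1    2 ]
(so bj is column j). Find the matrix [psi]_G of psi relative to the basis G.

[[-2, -1], [0, 1]]

With P the matrix whose columns are b1, b2, [psi]_G = P^(-1) A P.
Column by column: psi(b1) = A b1 = (0, -2); its G-coordinates (-2, 0) give column 1.
Continuing for each basis vector yields [psi]_G = [[-2, -1], [0, 1]].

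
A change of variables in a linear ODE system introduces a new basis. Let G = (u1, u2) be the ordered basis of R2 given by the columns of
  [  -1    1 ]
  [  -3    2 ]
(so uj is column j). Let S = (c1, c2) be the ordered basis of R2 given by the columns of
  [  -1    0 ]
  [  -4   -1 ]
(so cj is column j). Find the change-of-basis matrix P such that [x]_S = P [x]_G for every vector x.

Let M have columns uj and N have columns cj. Then for every x, N [x]_S = x = M [x]_G, so P = N^(-1) M.
Since det N = 1, N^(-1) has integer entries; multiplying gives P = [[1, -1], [-1, 2]].

[[1, -1], [-1, 2]]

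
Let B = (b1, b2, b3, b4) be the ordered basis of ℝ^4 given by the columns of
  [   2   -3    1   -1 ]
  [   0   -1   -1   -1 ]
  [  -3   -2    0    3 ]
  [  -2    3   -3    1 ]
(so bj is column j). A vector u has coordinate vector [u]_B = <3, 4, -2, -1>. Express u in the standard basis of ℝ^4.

<-7, -1, -20, 11>

u = M [u]_B, where M has columns b1, ..., b4.
Carrying out the matrix-vector product, u = <-7, -1, -20, 11>.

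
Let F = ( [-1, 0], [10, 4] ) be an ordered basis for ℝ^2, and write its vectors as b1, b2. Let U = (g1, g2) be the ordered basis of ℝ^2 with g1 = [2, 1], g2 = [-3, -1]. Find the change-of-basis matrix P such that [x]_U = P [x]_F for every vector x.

Let M have columns bj and N have columns gj. Then for every x, N [x]_U = x = M [x]_F, so P = N^(-1) M.
Since det N = 1, N^(-1) has integer entries; multiplying gives P = [[1, 2], [1, -2]].

[[1, 2], [1, -2]]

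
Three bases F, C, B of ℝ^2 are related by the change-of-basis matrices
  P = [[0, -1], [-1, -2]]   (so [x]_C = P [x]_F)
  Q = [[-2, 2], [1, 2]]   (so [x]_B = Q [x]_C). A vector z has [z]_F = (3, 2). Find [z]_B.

(-10, -16)

Apply P to get C-coordinates (-2, -7), then Q to get B-coordinates.
The result is [z]_B = (-10, -16).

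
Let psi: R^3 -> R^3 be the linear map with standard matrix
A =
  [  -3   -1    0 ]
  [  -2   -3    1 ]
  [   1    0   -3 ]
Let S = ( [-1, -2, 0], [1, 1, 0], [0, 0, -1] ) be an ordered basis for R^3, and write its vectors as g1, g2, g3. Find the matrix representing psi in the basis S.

Let P have columns g1, ..., g3. Then [psi]_S = P^(-1) A P.
Here det P = -1, so P^(-1) is integer; computing A P first and then P^(-1)(A P) gives [[-3, 1, 1], [2, -3, 1], [1, -1, -3]].

[[-3, 1, 1], [2, -3, 1], [1, -1, -3]]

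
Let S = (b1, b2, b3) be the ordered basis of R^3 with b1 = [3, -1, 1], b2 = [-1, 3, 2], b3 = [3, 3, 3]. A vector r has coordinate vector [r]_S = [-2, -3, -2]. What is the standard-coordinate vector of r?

The coordinates say r = -2b1 - 3b2 - 2b3; adding the scaled basis vectors gives [-9, -13, -14].

[-9, -13, -14]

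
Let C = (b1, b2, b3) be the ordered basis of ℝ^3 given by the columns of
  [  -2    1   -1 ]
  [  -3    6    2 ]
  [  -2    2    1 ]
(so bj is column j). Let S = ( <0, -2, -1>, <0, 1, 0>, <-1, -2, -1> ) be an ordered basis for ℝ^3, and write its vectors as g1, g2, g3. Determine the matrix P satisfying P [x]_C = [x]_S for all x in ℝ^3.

[[0, -1, -2], [1, 2, 0], [2, -1, 1]]

Let M have columns bj and N have columns gj. Then for every x, N [x]_S = x = M [x]_C, so P = N^(-1) M.
Since det N = -1, N^(-1) has integer entries; multiplying gives P = [[0, -1, -2], [1, 2, 0], [2, -1, 1]].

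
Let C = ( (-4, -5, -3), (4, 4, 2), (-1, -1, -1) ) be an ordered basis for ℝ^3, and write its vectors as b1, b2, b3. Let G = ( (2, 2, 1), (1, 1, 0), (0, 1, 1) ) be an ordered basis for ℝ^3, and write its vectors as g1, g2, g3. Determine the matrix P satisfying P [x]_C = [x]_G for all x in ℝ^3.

Take x = bj: its C-coordinates are the j-th standard unit vector, so P e_j — column j of P — equals [bj]_G.
b1 = -2g1 + 0·g2 - g3, giving column 1 = (-2, 0, -1); repeating for each j gives P = [[-2, 2, -1], [0, 0, 1], [-1, 0, 0]].

[[-2, 2, -1], [0, 0, 1], [-1, 0, 0]]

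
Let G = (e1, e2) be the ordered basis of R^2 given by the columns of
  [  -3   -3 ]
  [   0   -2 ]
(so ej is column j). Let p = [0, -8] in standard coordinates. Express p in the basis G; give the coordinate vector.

[-4, 4]

We seek scalars with c_1 e1 + c_2 e2 = p; equivalently solve M c = p where the columns of M are e1, e2.
System: -3c_1 - 3c_2 = 0, 0c_1 - 2c_2 = -8; solving gives c_1 = -4, c_2 = 4.
Check: -4e1 + 4e2 = [0, -8].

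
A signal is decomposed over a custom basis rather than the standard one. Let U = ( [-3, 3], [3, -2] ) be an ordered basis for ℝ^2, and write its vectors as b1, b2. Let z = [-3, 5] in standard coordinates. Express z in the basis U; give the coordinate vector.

[3, 2]

We seek scalars with c_1 b1 + c_2 b2 = z; equivalently solve M c = z where the columns of M are b1, b2.
System: -3c_1 + 3c_2 = -3, 3c_1 - 2c_2 = 5; solving gives c_1 = 3, c_2 = 2.
Check: 3b1 + 2b2 = [-3, 5].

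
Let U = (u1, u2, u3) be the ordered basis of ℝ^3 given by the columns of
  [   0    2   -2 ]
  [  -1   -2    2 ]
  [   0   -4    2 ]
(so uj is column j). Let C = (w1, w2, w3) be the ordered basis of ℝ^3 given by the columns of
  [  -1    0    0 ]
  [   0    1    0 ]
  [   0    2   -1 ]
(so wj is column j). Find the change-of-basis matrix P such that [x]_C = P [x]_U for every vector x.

Column j of P is [uj]_C, since P maps U-coordinates to C-coordinates.
Expressing u1 in C: u1 = 0·w1 - w2 - 2w3, so column 1 of P is [0, -1, -2].
Doing the same for each uj gives P = [[0, -2, 2], [-1, -2, 2], [-2, 0, 2]].

[[0, -2, 2], [-1, -2, 2], [-2, 0, 2]]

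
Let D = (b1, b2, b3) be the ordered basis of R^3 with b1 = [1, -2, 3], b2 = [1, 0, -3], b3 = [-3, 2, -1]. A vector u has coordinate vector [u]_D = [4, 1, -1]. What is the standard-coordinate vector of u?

u = M [u]_D, where M has columns b1, ..., b3.
Carrying out the matrix-vector product, u = [8, -10, 10].

[8, -10, 10]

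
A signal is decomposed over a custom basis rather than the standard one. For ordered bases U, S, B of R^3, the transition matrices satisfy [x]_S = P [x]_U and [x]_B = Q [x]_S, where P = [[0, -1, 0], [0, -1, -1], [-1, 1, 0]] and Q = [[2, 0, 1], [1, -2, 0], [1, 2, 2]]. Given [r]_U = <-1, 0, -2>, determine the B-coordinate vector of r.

<1, -4, 6>

Composing the changes, [r]_B = Q P [r]_U.
Q P = [[-1, -1, 0], [0, 1, 2], [-2, -1, -2]]; applying this to <-1, 0, -2> gives <1, -4, 6>.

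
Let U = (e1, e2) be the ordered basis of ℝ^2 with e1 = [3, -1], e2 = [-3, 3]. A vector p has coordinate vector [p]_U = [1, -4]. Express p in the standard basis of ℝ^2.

The coordinates say p = e1 - 4e2; adding the scaled basis vectors gives [15, -13].

[15, -13]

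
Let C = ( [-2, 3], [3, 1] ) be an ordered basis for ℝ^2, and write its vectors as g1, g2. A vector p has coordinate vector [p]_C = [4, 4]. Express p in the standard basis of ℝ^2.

[4, 16]

p = M [p]_C, where M has columns g1, g2.
Carrying out the matrix-vector product, p = [4, 16].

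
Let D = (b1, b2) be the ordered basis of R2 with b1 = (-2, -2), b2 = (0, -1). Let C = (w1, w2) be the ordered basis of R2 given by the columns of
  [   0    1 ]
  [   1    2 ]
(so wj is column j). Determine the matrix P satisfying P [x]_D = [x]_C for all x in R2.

[[2, -1], [-2, 0]]

Column j of P is [bj]_C, since P maps D-coordinates to C-coordinates.
Expressing b1 in C: b1 = 2w1 - 2w2, so column 1 of P is (2, -2).
Doing the same for each bj gives P = [[2, -1], [-2, 0]].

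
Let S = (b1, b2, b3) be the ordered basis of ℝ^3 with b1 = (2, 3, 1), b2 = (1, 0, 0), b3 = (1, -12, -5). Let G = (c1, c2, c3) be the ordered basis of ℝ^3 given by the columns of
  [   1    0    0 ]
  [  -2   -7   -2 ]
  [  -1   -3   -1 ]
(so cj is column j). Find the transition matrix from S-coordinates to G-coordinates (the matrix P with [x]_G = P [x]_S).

[[2, 1, 1], [-1, 0, 2], [0, -1, -2]]

Take x = bj: its S-coordinates are the j-th standard unit vector, so P e_j — column j of P — equals [bj]_G.
b1 = 2c1 - c2 + 0·c3, giving column 1 = (2, -1, 0); repeating for each j gives P = [[2, 1, 1], [-1, 0, 2], [0, -1, -2]].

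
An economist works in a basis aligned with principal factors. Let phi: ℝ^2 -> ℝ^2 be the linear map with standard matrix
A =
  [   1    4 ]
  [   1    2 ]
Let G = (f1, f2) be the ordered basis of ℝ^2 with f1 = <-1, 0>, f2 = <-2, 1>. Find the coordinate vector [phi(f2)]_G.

<-2, 0>

Compute phi(f2) = A f2 = <2, 0> in standard coordinates.
Then write this in G-coordinates: solve for y in y_1 f1 + y_2 f2 = <2, 0>.
This gives y = <-2, 0>, which is column 2 of [phi]_G.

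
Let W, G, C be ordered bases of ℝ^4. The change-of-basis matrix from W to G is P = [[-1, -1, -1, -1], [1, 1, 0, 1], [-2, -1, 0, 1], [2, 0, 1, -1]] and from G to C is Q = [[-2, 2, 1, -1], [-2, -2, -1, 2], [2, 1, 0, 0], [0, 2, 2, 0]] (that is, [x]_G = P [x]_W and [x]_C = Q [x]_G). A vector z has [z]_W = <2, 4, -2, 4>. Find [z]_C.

Apply P to get G-coordinates <-8, 10, -4, -2>, then Q to get C-coordinates.
The result is [z]_C = <34, -4, -6, 12>.

<34, -4, -6, 12>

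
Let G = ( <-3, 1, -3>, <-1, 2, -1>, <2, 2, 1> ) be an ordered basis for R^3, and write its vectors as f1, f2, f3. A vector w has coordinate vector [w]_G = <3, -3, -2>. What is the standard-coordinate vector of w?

The coordinates say w = 3f1 - 3f2 - 2f3; adding the scaled basis vectors gives <-10, -7, -8>.

<-10, -7, -8>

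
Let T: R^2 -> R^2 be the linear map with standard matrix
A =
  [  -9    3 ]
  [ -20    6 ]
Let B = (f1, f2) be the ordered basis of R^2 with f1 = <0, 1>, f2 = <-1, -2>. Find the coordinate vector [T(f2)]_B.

<2, -3>

Compute T(f2) = A f2 = <3, 8> in standard coordinates.
Then write this in B-coordinates: solve for y in y_1 f1 + y_2 f2 = <3, 8>.
This gives y = <2, -3>, which is column 2 of [T]_B.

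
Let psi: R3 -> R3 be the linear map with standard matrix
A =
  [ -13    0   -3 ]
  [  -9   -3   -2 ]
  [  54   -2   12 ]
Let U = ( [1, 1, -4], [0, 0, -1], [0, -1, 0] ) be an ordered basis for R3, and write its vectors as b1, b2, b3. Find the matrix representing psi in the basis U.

With P the matrix whose columns are b1, ..., b3, [psi]_U = P^(-1) A P.
Column by column: psi(b1) = A b1 = [-1, -4, 4]; its U-coordinates [-1, 0, 3] give column 1.
Continuing for each basis vector yields [psi]_U = [[-1, 3, 0], [0, 0, -2], [3, 1, -3]].

[[-1, 3, 0], [0, 0, -2], [3, 1, -3]]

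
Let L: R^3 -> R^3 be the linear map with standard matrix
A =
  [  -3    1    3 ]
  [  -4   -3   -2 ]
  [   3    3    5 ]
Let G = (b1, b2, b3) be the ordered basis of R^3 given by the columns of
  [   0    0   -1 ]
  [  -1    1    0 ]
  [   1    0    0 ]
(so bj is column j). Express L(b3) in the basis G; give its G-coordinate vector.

Column 3 of [L]_G is the G-coordinate vector of L(b3).
In standard coordinates L(b3) = A b3 = (3, 4, -3).
Converting to G: (3, 4, -3) = -3b1 + b2 - 3b3, so the coordinate vector is (-3, 1, -3).

(-3, 1, -3)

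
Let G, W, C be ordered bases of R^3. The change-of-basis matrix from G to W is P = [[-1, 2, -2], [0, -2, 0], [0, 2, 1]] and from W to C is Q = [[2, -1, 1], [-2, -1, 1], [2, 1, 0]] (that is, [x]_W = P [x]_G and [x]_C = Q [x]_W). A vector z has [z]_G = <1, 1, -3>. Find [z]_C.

Composing the changes, [z]_C = Q P [z]_G.
Q P = [[-2, 8, -3], [2, 0, 5], [-2, 2, -4]]; applying this to <1, 1, -3> gives <15, -13, 12>.

<15, -13, 12>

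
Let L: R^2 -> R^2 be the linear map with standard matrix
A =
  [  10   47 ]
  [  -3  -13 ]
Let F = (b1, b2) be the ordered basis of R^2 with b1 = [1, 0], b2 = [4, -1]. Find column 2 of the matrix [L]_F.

[-3, -1]

Column 2 of [L]_F is the F-coordinate vector of L(b2).
In standard coordinates L(b2) = A b2 = [-7, 1].
Converting to F: [-7, 1] = -3b1 - b2, so the coordinate vector is [-3, -1].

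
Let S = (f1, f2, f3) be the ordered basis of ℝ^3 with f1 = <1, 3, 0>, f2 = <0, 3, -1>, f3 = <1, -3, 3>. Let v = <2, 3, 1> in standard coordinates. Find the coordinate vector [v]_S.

We seek scalars with c_1 f1 + ... + c_3 f3 = v; equivalently solve M c = v where the columns of M are f1, ..., f3.
Solving this 3x3 system gives c = (2, -1, 0).
Check: 2f1 - f2 + 0·f3 = <2, 3, 1>.

<2, -1, 0>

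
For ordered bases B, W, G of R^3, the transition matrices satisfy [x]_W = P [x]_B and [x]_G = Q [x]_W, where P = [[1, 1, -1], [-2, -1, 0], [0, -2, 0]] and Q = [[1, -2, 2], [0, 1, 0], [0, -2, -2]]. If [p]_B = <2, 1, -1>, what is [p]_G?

First [p]_W = P [p]_B = <4, -5, -2>.
Then [p]_G = Q [p]_W = <10, -5, 14>.

<10, -5, 14>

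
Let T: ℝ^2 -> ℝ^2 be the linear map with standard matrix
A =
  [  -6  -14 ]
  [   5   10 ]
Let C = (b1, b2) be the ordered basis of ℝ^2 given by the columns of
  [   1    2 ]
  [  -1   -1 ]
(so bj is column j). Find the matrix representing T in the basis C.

The j-th column of [T]_C is [T(bj)]_C.
T(b1) = A b1 = <8, -5> = 2b1 + 3b2, so column 1 is <2, 3>.
Repeating for b2 and assembling the columns gives [[2, -2], [3, 2]].

[[2, -2], [3, 2]]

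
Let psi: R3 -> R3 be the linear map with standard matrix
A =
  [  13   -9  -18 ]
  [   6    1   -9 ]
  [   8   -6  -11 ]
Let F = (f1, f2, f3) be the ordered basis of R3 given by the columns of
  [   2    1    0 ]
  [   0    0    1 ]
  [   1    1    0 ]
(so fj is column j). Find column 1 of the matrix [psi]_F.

Column 1 of [psi]_F is the F-coordinate vector of psi(f1).
In standard coordinates psi(f1) = A f1 = <8, 3, 5>.
Converting to F: <8, 3, 5> = 3f1 + 2f2 + 3f3, so the coordinate vector is <3, 2, 3>.

<3, 2, 3>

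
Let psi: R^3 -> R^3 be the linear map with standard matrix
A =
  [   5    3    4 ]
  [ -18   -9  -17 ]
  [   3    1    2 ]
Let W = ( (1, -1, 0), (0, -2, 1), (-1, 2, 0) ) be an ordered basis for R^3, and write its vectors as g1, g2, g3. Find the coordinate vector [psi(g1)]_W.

Column 1 of [psi]_W is the W-coordinate vector of psi(g1).
In standard coordinates psi(g1) = A g1 = (2, -9, 2).
Converting to W: (2, -9, 2) = -g1 + 2g2 - 3g3, so the coordinate vector is (-1, 2, -3).

(-1, 2, -3)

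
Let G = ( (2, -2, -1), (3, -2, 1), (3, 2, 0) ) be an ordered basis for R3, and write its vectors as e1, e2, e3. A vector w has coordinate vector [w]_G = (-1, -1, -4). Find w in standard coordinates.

(-17, -4, 0)

The coordinates say w = -e1 - e2 - 4e3; adding the scaled basis vectors gives (-17, -4, 0).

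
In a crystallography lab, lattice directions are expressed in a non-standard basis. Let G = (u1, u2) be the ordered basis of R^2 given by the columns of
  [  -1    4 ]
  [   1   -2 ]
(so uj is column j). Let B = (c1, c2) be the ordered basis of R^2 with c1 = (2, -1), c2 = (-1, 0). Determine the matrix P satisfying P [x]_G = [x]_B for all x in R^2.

[[-1, 2], [-1, 0]]

Let M have columns uj and N have columns cj. Then for every x, N [x]_B = x = M [x]_G, so P = N^(-1) M.
Since det N = -1, N^(-1) has integer entries; multiplying gives P = [[-1, 2], [-1, 0]].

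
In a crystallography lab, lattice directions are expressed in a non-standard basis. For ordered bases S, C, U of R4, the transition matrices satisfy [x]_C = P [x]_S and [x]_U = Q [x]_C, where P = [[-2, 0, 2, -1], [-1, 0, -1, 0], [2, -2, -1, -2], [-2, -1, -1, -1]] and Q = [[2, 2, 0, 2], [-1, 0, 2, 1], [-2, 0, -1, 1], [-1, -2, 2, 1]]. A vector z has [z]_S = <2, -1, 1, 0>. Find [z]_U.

<-18, 8, -5, 14>

Apply P to get C-coordinates <-2, -3, 5, -4>, then Q to get U-coordinates.
The result is [z]_U = <-18, 8, -5, 14>.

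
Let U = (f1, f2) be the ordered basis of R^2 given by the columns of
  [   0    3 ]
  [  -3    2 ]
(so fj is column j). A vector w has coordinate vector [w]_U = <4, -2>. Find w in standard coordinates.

By definition w = 4f1 - 2f2.
Summing componentwise gives <-6, -16>.

<-6, -16>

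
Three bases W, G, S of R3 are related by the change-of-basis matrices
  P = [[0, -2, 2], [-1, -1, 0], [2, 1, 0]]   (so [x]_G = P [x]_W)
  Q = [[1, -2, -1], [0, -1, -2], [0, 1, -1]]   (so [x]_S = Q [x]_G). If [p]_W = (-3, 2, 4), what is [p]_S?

Apply P to get G-coordinates (4, 1, -4), then Q to get S-coordinates.
The result is [p]_S = (6, 7, 5).

(6, 7, 5)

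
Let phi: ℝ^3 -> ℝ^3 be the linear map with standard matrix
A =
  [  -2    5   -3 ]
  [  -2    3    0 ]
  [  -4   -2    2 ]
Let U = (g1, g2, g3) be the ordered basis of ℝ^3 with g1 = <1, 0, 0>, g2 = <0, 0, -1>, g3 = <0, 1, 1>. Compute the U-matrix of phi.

[[-2, 3, 2], [2, 2, 3], [-2, 0, 3]]

Let P have columns g1, ..., g3. Then [phi]_U = P^(-1) A P.
Here det P = 1, so P^(-1) is integer; computing A P first and then P^(-1)(A P) gives [[-2, 3, 2], [2, 2, 3], [-2, 0, 3]].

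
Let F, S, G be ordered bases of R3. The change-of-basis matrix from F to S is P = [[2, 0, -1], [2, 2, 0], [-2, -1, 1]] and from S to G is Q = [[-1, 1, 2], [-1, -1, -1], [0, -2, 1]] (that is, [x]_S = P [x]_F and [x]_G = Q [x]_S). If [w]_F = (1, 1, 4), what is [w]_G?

First [w]_S = P [w]_F = (-2, 4, 1).
Then [w]_G = Q [w]_S = (8, -3, -7).

(8, -3, -7)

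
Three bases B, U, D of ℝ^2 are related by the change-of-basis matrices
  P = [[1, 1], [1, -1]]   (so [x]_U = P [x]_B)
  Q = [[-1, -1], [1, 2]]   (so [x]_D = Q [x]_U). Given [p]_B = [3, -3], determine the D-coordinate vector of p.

First [p]_U = P [p]_B = [0, 6].
Then [p]_D = Q [p]_U = [-6, 12].

[-6, 12]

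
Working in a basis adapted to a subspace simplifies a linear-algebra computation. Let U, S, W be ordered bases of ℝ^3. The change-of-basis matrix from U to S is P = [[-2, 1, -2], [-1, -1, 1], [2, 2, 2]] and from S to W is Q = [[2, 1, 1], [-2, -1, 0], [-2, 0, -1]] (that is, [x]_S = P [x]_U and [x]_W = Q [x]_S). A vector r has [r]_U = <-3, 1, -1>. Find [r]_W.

<13, -19, -12>

First [r]_S = P [r]_U = <9, 1, -6>.
Then [r]_W = Q [r]_S = <13, -19, -12>.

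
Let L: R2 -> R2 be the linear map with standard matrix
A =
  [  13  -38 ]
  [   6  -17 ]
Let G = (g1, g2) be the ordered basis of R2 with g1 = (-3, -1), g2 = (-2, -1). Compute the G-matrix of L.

The j-th column of [L]_G is [L(gj)]_G.
L(g1) = A g1 = (-1, -1) = -g1 + 2g2, so column 1 is (-1, 2).
Repeating for g2 and assembling the columns gives [[-1, -2], [2, -3]].

[[-1, -2], [2, -3]]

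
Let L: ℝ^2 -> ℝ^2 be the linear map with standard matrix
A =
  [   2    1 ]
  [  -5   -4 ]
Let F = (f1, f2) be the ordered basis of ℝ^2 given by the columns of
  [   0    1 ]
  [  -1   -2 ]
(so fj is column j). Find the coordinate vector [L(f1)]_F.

Compute L(f1) = A f1 = <-1, 4> in standard coordinates.
Then write this in F-coordinates: solve for y in y_1 f1 + y_2 f2 = <-1, 4>.
This gives y = <-2, -1>, which is column 1 of [L]_F.

<-2, -1>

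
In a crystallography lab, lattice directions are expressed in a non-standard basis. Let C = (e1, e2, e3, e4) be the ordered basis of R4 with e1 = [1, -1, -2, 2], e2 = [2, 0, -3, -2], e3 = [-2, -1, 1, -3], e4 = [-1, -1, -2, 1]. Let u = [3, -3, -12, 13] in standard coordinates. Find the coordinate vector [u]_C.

[2, 0, -2, 3]

[u]_C is the unique c with M c = u, where M has columns e1, ..., e4.
Row-reducing the augmented matrix [M | u] gives c = (2, 0, -2, 3).
Check: 2e1 + 0·e2 - 2e3 + 3e4 = [3, -3, -12, 13].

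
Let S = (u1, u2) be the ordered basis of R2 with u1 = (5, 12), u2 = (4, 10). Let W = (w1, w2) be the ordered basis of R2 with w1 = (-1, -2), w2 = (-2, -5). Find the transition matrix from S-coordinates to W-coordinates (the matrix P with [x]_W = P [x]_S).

Column j of P is [uj]_W, since P maps S-coordinates to W-coordinates.
Expressing u1 in W: u1 = -w1 - 2w2, so column 1 of P is (-1, -2).
Doing the same for each uj gives P = [[-1, 0], [-2, -2]].

[[-1, 0], [-2, -2]]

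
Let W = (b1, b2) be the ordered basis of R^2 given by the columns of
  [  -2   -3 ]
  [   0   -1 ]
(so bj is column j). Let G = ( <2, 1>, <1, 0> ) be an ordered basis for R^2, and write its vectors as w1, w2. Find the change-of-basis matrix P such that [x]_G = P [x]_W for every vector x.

[[0, -1], [-2, -1]]

Take x = bj: its W-coordinates are the j-th standard unit vector, so P e_j — column j of P — equals [bj]_G.
b1 = 0·w1 - 2w2, giving column 1 = <0, -2>; repeating for each j gives P = [[0, -1], [-2, -1]].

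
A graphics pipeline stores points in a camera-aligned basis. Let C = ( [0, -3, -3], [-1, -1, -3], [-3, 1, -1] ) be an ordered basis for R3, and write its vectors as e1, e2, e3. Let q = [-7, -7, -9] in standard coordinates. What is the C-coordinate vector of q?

We seek scalars with c_1 e1 + ... + c_3 e3 = q; equivalently solve M c = q where the columns of M are e1, ..., e3.
Gaussian elimination on [M | q] yields c = (4, -2, 3).
Check: 4e1 - 2e2 + 3e3 = [-7, -7, -9].

[4, -2, 3]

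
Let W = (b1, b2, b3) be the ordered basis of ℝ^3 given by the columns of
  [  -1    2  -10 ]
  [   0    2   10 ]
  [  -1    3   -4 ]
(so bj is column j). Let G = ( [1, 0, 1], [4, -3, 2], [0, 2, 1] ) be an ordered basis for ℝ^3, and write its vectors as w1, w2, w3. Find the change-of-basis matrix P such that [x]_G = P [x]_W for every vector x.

Let M have columns bj and N have columns wj. Then for every x, N [x]_G = x = M [x]_W, so P = N^(-1) M.
Since det N = 1, N^(-1) has integer entries; multiplying gives P = [[-1, 2, -2], [0, 0, -2], [0, 1, 2]].

[[-1, 2, -2], [0, 0, -2], [0, 1, 2]]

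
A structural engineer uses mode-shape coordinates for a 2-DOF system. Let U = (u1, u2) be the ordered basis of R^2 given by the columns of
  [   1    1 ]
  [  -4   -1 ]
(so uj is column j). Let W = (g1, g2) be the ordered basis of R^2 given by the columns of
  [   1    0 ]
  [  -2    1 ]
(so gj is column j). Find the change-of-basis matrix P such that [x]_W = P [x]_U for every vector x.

Column j of P is [uj]_W, since P maps U-coordinates to W-coordinates.
Expressing u1 in W: u1 = g1 - 2g2, so column 1 of P is (1, -2).
Doing the same for each uj gives P = [[1, 1], [-2, 1]].

[[1, 1], [-2, 1]]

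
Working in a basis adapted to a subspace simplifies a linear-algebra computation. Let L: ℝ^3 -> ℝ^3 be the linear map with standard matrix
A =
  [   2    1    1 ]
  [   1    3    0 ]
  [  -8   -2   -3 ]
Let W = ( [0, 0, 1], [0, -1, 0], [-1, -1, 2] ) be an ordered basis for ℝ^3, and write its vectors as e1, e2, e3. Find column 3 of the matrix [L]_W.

[2, 3, 1]

Column 3 of [L]_W is the W-coordinate vector of L(e3).
In standard coordinates L(e3) = A e3 = [-1, -4, 4].
Converting to W: [-1, -4, 4] = 2e1 + 3e2 + e3, so the coordinate vector is [2, 3, 1].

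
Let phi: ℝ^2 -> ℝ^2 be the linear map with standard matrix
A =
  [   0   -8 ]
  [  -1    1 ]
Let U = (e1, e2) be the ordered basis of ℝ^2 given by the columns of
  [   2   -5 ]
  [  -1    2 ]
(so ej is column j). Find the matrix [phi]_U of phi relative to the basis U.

The j-th column of [phi]_U is [phi(ej)]_U.
phi(e1) = A e1 = [8, -3] = -e1 - 2e2, so column 1 is [-1, -2].
Repeating for e2 and assembling the columns gives [[-1, -3], [-2, 2]].

[[-1, -3], [-2, 2]]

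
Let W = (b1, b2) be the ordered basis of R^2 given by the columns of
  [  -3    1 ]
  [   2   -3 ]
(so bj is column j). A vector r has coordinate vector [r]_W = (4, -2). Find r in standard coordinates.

(-14, 14)

By definition r = 4b1 - 2b2.
Summing componentwise gives (-14, 14).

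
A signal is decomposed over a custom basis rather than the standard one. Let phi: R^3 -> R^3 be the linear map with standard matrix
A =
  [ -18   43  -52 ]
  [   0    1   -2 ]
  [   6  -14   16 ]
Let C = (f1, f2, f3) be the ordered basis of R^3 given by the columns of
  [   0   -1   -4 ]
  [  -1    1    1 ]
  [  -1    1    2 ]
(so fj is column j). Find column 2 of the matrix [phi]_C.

(1, 3, -3)

Column 2 of [phi]_C is the C-coordinate vector of phi(f2).
In standard coordinates phi(f2) = A f2 = (9, -1, -4).
Converting to C: (9, -1, -4) = f1 + 3f2 - 3f3, so the coordinate vector is (1, 3, -3).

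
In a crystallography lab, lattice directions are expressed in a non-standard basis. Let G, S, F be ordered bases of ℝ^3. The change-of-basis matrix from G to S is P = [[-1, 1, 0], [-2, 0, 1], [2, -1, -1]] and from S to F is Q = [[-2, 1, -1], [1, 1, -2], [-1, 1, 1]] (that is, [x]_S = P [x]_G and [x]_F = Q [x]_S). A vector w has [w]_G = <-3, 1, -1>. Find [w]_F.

Composing the changes, [w]_F = Q P [w]_G.
Q P = [[-2, -1, 2], [-7, 3, 3], [1, -2, 0]]; applying this to <-3, 1, -1> gives <3, 21, -5>.

<3, 21, -5>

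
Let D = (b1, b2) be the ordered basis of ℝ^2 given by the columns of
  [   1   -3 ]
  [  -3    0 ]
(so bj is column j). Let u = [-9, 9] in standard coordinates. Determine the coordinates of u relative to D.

Write u = c_1 b1 + c_2 b2 and solve for the c_i.
System: c_1 - 3c_2 = -9, -3c_1 + 0c_2 = 9; solving gives c_1 = -3, c_2 = 2.
Check: -3b1 + 2b2 = [-9, 9].

[-3, 2]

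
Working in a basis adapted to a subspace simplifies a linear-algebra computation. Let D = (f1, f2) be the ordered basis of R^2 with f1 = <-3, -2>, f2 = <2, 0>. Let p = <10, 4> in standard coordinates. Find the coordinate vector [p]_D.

<-2, 2>

[p]_D is the unique c with M c = p, where M has columns f1, f2.
System: -3c_1 + 2c_2 = 10, -2c_1 + 0c_2 = 4; solving gives c_1 = -2, c_2 = 2.
Check: -2f1 + 2f2 = <10, 4>.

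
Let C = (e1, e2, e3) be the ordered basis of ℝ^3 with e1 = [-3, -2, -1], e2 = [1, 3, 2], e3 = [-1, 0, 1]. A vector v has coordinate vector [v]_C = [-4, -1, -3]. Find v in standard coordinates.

[14, 5, -1]

v = M [v]_C, where M has columns e1, ..., e3.
Carrying out the matrix-vector product, v = [14, 5, -1].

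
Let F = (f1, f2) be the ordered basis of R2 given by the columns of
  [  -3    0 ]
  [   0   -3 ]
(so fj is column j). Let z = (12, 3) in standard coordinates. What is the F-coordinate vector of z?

(-4, -1)

We seek scalars with c_1 f1 + c_2 f2 = z; equivalently solve M c = z where the columns of M are f1, f2.
System: -3c_1 + 0c_2 = 12, 0c_1 - 3c_2 = 3; solving gives c_1 = -4, c_2 = -1.
Check: -4f1 - f2 = (12, 3).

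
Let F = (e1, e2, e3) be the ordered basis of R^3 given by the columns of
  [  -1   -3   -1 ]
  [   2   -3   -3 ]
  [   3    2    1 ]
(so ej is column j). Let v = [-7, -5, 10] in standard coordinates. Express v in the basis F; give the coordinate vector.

[v]_F is the unique c with M c = v, where M has columns e1, ..., e3.
Solving this 3x3 system gives c = (2, 1, 2).
Check: 2e1 + e2 + 2e3 = [-7, -5, 10].

[2, 1, 2]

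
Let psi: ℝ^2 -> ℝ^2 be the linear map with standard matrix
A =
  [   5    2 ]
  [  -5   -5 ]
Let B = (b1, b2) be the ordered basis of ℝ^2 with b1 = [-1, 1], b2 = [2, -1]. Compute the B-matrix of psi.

[[-3, -2], [-3, 3]]

With P the matrix whose columns are b1, b2, [psi]_B = P^(-1) A P.
Column by column: psi(b1) = A b1 = [-3, 0]; its B-coordinates [-3, -3] give column 1.
Continuing for each basis vector yields [psi]_B = [[-3, -2], [-3, 3]].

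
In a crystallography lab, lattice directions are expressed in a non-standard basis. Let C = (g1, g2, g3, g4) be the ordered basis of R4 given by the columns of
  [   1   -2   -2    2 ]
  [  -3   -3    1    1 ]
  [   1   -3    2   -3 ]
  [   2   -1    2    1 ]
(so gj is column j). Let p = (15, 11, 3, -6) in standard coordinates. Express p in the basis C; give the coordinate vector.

We seek scalars with c_1 g1 + ... + c_4 g4 = p; equivalently solve M c = p where the columns of M are g1, ..., g4.
Solving this 4x4 system gives c = (-1, -4, -4, 0).
Check: -g1 - 4g2 - 4g3 + 0·g4 = (15, 11, 3, -6).

(-1, -4, -4, 0)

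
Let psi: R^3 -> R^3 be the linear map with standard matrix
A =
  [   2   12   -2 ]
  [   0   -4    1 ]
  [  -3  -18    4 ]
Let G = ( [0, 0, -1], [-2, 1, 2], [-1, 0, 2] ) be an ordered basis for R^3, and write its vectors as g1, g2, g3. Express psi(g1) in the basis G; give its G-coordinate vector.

Compute psi(g1) = A g1 = [2, -1, -4] in standard coordinates.
Then write this in G-coordinates: solve for y in y_1 g1 + ... + y_3 g3 = [2, -1, -4].
This gives y = [2, -1, 0], which is column 1 of [psi]_G.

[2, -1, 0]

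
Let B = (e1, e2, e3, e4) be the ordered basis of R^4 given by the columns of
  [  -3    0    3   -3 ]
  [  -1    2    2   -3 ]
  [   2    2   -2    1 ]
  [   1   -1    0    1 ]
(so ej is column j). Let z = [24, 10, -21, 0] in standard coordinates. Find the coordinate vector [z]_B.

[-1, -4, 4, -3]

Write z = c_1 e1 + ... + c_4 e4 and solve for the c_i.
Row-reducing the augmented matrix [M | z] gives c = (-1, -4, 4, -3).
Check: -e1 - 4e2 + 4e3 - 3e4 = [24, 10, -21, 0].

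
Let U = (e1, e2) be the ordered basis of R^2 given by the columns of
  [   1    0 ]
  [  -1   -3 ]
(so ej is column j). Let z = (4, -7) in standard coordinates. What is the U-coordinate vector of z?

We seek scalars with c_1 e1 + c_2 e2 = z; equivalently solve M c = z where the columns of M are e1, e2.
System: c_1 + 0c_2 = 4, -c_1 - 3c_2 = -7; solving gives c_1 = 4, c_2 = 1.
Check: 4e1 + e2 = (4, -7).

(4, 1)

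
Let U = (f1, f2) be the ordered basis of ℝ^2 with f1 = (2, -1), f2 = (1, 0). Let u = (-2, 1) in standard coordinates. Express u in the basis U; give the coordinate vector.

(-1, 0)

We seek scalars with c_1 f1 + c_2 f2 = u; equivalently solve M c = u where the columns of M are f1, f2.
System: 2c_1 + c_2 = -2, -c_1 + 0c_2 = 1; solving gives c_1 = -1, c_2 = 0.
Check: -f1 + 0·f2 = (-2, 1).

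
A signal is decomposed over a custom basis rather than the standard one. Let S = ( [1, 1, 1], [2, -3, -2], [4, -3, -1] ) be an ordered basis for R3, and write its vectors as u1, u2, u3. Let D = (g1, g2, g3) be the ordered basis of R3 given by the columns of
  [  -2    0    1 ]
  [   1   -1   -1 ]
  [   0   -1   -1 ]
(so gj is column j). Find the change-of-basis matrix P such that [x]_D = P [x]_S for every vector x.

[[0, -1, -2], [-2, 2, 1], [1, 0, 0]]

Take x = uj: its S-coordinates are the j-th standard unit vector, so P e_j — column j of P — equals [uj]_D.
u1 = 0·g1 - 2g2 + g3, giving column 1 = [0, -2, 1]; repeating for each j gives P = [[0, -1, -2], [-2, 2, 1], [1, 0, 0]].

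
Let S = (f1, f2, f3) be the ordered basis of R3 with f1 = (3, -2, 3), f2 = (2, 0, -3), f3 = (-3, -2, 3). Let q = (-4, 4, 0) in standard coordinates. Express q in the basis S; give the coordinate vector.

(-1, -2, -1)

[q]_S is the unique c with M c = q, where M has columns f1, ..., f3.
Row-reducing the augmented matrix [M | q] gives c = (-1, -2, -1).
Check: -f1 - 2f2 - f3 = (-4, 4, 0).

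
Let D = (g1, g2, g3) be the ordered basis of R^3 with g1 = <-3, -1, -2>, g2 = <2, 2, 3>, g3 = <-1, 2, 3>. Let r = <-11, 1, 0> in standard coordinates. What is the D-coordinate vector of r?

<3, 0, 2>

We seek scalars with c_1 g1 + ... + c_3 g3 = r; equivalently solve M c = r where the columns of M are g1, ..., g3.
Solving this 3x3 system gives c = (3, 0, 2).
Check: 3g1 + 0·g2 + 2g3 = <-11, 1, 0>.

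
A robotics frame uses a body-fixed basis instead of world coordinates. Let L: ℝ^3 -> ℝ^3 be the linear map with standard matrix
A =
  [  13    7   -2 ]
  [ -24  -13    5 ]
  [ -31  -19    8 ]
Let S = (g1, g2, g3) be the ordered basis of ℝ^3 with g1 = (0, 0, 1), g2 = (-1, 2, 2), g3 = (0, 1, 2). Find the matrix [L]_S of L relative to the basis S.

[[2, -1, -3], [2, 3, -3], [1, 2, 3]]

With P the matrix whose columns are g1, ..., g3, [L]_S = P^(-1) A P.
Column by column: L(g1) = A g1 = (-2, 5, 8); its S-coordinates (2, 2, 1) give column 1.
Continuing for each basis vector yields [L]_S = [[2, -1, -3], [2, 3, -3], [1, 2, 3]].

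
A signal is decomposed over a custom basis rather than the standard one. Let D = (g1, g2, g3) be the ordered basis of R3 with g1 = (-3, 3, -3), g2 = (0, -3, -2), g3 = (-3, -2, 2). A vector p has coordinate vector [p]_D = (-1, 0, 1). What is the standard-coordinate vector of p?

The coordinates say p = -g1 + 0·g2 + g3; adding the scaled basis vectors gives (0, -5, 5).

(0, -5, 5)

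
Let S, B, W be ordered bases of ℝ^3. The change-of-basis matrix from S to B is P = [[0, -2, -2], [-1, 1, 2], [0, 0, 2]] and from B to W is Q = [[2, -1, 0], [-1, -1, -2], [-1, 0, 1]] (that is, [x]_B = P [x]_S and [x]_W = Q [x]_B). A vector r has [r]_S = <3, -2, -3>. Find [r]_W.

Apply P to get B-coordinates <10, -11, -6>, then Q to get W-coordinates.
The result is [r]_W = <31, 13, -16>.

<31, 13, -16>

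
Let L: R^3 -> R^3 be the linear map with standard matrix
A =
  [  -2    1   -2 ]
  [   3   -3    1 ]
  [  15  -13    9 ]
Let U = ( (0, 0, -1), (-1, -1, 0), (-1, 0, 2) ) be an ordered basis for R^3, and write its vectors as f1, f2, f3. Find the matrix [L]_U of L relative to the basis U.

Let P have columns f1, ..., f3. Then [L]_U = P^(-1) A P.
Here det P = 1, so P^(-1) is integer; computing A P first and then P^(-1)(A P) gives [[3, 0, -1], [1, 0, 1], [-3, -1, 1]].

[[3, 0, -1], [1, 0, 1], [-3, -1, 1]]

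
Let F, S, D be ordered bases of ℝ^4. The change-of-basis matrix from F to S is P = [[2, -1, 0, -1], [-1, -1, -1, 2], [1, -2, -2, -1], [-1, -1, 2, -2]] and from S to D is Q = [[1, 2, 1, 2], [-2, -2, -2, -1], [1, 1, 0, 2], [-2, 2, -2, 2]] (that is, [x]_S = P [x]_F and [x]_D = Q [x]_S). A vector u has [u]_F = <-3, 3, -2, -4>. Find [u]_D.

Apply P to get S-coordinates <-5, -6, -1, 4>, then Q to get D-coordinates.
The result is [u]_D = <-10, 20, -3, 8>.

<-10, 20, -3, 8>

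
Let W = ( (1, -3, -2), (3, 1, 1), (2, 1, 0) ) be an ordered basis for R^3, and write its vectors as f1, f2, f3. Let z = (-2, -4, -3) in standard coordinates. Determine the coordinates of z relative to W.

(1, -1, 0)

[z]_W is the unique c with M c = z, where M has columns f1, ..., f3.
Solving this 3x3 system gives c = (1, -1, 0).
Check: f1 - f2 + 0·f3 = (-2, -4, -3).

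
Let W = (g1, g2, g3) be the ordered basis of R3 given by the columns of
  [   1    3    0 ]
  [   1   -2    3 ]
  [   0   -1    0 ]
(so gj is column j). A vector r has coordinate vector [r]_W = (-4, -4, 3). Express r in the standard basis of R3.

(-16, 13, 4)

r = M [r]_W, where M has columns g1, ..., g3.
Carrying out the matrix-vector product, r = (-16, 13, 4).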